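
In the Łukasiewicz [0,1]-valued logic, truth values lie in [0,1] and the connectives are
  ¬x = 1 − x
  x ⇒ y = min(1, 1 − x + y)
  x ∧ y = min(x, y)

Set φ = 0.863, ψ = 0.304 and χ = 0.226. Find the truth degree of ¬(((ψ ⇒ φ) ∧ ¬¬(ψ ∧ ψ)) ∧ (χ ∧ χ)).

ψ ⇒ φ = min(1, 1 − 0.304 + 0.863) = min(1, 1.559) = 1.000
ψ ∧ ψ = min(0.304, 0.304) = 0.304
¬(ψ ∧ ψ) = 1 − 0.304 = 0.696
¬¬(ψ ∧ ψ) = 1 − 0.696 = 0.304
(ψ ⇒ φ) ∧ ¬¬(ψ ∧ ψ) = min(1.000, 0.304) = 0.304
χ ∧ χ = min(0.226, 0.226) = 0.226
((ψ ⇒ φ) ∧ ¬¬(ψ ∧ ψ)) ∧ (χ ∧ χ) = min(0.304, 0.226) = 0.226
¬(((ψ ⇒ φ) ∧ ¬¬(ψ ∧ ψ)) ∧ (χ ∧ χ)) = 1 − 0.226 = 0.774

0.774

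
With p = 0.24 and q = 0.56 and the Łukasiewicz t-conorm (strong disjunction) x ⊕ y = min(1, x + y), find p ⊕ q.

0.80

p ⊕ q = min(1, 0.24 + 0.56) = min(1, 0.80) = 0.80
For comparison, the Gödel t-conorm max(x, y) would give 0.56.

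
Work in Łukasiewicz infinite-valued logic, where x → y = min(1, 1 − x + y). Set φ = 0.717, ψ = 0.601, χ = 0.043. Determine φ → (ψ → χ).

0.725

ψ → χ = min(1, 1 − 0.601 + 0.043) = min(1, 0.442) = 0.442
φ → (ψ → χ) = min(1, 1 − 0.717 + 0.442) = min(1, 0.725) = 0.725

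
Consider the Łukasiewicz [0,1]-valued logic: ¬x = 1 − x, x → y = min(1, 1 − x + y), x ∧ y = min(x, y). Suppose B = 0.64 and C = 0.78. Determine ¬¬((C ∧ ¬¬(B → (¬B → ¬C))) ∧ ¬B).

0.36

¬B = 1 − 0.64 = 0.36
¬C = 1 − 0.78 = 0.22
¬B → ¬C = min(1, 1 − 0.36 + 0.22) = min(1, 0.86) = 0.86
B → (¬B → ¬C) = min(1, 1 − 0.64 + 0.86) = min(1, 1.22) = 1.00
¬(B → (¬B → ¬C)) = 1 − 1.00 = 0.00
¬¬(B → (¬B → ¬C)) = 1 − 0.00 = 1.00
C ∧ ¬¬(B → (¬B → ¬C)) = min(0.78, 1.00) = 0.78
(C ∧ ¬¬(B → (¬B → ¬C))) ∧ ¬B = min(0.78, 0.36) = 0.36
¬((C ∧ ¬¬(B → (¬B → ¬C))) ∧ ¬B) = 1 − 0.36 = 0.64
¬¬((C ∧ ¬¬(B → (¬B → ¬C))) ∧ ¬B) = 1 − 0.64 = 0.36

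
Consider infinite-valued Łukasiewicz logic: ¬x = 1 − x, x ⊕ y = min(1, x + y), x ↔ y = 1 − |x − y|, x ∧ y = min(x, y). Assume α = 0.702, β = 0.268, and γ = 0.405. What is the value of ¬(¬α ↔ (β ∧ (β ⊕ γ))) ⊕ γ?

0.435

¬α = 1 − 0.702 = 0.298
β ⊕ γ = min(1, 0.268 + 0.405) = min(1, 0.673) = 0.673
β ∧ (β ⊕ γ) = min(0.268, 0.673) = 0.268
¬α ↔ (β ∧ (β ⊕ γ)) = 1 − |0.298 − 0.268| = 1 − 0.030 = 0.970
¬(¬α ↔ (β ∧ (β ⊕ γ))) = 1 − 0.970 = 0.030
¬(¬α ↔ (β ∧ (β ⊕ γ))) ⊕ γ = min(1, 0.030 + 0.405) = min(1, 0.435) = 0.435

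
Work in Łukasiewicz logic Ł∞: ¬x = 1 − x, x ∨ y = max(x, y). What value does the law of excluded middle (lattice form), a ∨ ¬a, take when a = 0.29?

0.71

¬a = 1 − 0.29 = 0.71
a ∨ ¬a = max(0.29, 0.71) = 0.71
(The value 0.71 < 1 shows this instance is not satisfied; not a Ł∞-tautology — its value is max(a, 1−a).)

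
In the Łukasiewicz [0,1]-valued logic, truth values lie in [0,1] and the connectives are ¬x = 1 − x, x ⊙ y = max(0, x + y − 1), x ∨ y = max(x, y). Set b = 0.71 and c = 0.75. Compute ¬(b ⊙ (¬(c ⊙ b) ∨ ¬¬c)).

0.54

c ⊙ b = max(0, 0.75 + 0.71 − 1) = max(0, 0.46) = 0.46
¬(c ⊙ b) = 1 − 0.46 = 0.54
¬c = 1 − 0.75 = 0.25
¬¬c = 1 − 0.25 = 0.75
¬(c ⊙ b) ∨ ¬¬c = max(0.54, 0.75) = 0.75
b ⊙ (¬(c ⊙ b) ∨ ¬¬c) = max(0, 0.71 + 0.75 − 1) = max(0, 0.46) = 0.46
¬(b ⊙ (¬(c ⊙ b) ∨ ¬¬c)) = 1 − 0.46 = 0.54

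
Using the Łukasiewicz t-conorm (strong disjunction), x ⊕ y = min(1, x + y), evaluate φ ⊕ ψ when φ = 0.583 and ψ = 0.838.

φ ⊕ ψ = min(1, 0.583 + 0.838) = min(1, 1.421) = 1.000
For comparison, the Gödel t-conorm max(x, y) would give 0.838.

1.000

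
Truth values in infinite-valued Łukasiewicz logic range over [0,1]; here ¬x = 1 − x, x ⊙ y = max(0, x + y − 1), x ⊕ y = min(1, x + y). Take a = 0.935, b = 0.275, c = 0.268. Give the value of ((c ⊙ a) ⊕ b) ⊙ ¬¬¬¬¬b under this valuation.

c ⊙ a = max(0, 0.268 + 0.935 − 1) = max(0, 0.203) = 0.203
(c ⊙ a) ⊕ b = min(1, 0.203 + 0.275) = min(1, 0.478) = 0.478
¬b = 1 − 0.275 = 0.725
¬¬b = 1 − 0.725 = 0.275
¬¬¬b = 1 − 0.275 = 0.725
¬¬¬¬b = 1 − 0.725 = 0.275
¬¬¬¬¬b = 1 − 0.275 = 0.725
((c ⊙ a) ⊕ b) ⊙ ¬¬¬¬¬b = max(0, 0.478 + 0.725 − 1) = max(0, 0.203) = 0.203

0.203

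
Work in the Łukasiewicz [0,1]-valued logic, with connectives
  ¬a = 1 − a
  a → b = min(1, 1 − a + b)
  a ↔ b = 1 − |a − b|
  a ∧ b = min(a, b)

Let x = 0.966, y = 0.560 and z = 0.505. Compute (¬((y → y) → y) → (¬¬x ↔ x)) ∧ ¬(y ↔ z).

y → y = min(1, 1 − 0.560 + 0.560) = min(1, 1.000) = 1.000
(y → y) → y = min(1, 1 − 1.000 + 0.560) = min(1, 0.560) = 0.560
¬((y → y) → y) = 1 − 0.560 = 0.440
¬x = 1 − 0.966 = 0.034
¬¬x = 1 − 0.034 = 0.966
¬¬x ↔ x = 1 − |0.966 − 0.966| = 1 − 0.000 = 1.000
¬((y → y) → y) → (¬¬x ↔ x) = min(1, 1 − 0.440 + 1.000) = min(1, 1.560) = 1.000
y ↔ z = 1 − |0.560 − 0.505| = 1 − 0.055 = 0.945
¬(y ↔ z) = 1 − 0.945 = 0.055
(¬((y → y) → y) → (¬¬x ↔ x)) ∧ ¬(y ↔ z) = min(1.000, 0.055) = 0.055

0.055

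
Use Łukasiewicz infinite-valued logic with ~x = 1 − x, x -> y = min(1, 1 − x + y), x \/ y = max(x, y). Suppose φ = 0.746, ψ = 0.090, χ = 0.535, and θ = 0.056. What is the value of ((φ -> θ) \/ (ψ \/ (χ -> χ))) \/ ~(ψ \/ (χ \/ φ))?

1.000

φ -> θ = min(1, 1 − 0.746 + 0.056) = min(1, 0.310) = 0.310
χ -> χ = min(1, 1 − 0.535 + 0.535) = min(1, 1.000) = 1.000
ψ \/ (χ -> χ) = max(0.090, 1.000) = 1.000
(φ -> θ) \/ (ψ \/ (χ -> χ)) = max(0.310, 1.000) = 1.000
χ \/ φ = max(0.535, 0.746) = 0.746
ψ \/ (χ \/ φ) = max(0.090, 0.746) = 0.746
~(ψ \/ (χ \/ φ)) = 1 − 0.746 = 0.254
((φ -> θ) \/ (ψ \/ (χ -> χ))) \/ ~(ψ \/ (χ \/ φ)) = max(1.000, 0.254) = 1.000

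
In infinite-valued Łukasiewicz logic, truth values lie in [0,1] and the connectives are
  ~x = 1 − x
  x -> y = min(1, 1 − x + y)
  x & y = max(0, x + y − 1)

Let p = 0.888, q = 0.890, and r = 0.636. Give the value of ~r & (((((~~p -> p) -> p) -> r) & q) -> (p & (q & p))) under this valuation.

~r = 1 − 0.636 = 0.364
~p = 1 − 0.888 = 0.112
~~p = 1 − 0.112 = 0.888
~~p -> p = min(1, 1 − 0.888 + 0.888) = min(1, 1.000) = 1.000
(~~p -> p) -> p = min(1, 1 − 1.000 + 0.888) = min(1, 0.888) = 0.888
((~~p -> p) -> p) -> r = min(1, 1 − 0.888 + 0.636) = min(1, 0.748) = 0.748
(((~~p -> p) -> p) -> r) & q = max(0, 0.748 + 0.890 − 1) = max(0, 0.638) = 0.638
q & p = max(0, 0.890 + 0.888 − 1) = max(0, 0.778) = 0.778
p & (q & p) = max(0, 0.888 + 0.778 − 1) = max(0, 0.666) = 0.666
((((~~p -> p) -> p) -> r) & q) -> (p & (q & p)) = min(1, 1 − 0.638 + 0.666) = min(1, 1.028) = 1.000
~r & (((((~~p -> p) -> p) -> r) & q) -> (p & (q & p))) = max(0, 0.364 + 1.000 − 1) = max(0, 0.364) = 0.364

0.364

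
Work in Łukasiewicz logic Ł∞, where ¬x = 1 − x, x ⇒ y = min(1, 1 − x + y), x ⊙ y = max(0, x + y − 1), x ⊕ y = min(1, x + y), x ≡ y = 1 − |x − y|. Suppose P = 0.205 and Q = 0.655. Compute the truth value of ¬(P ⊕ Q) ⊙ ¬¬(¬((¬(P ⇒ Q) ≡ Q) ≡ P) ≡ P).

P ⊕ Q = min(1, 0.205 + 0.655) = min(1, 0.860) = 0.860
¬(P ⊕ Q) = 1 − 0.860 = 0.140
P ⇒ Q = min(1, 1 − 0.205 + 0.655) = min(1, 1.450) = 1.000
¬(P ⇒ Q) = 1 − 1.000 = 0.000
¬(P ⇒ Q) ≡ Q = 1 − |0.000 − 0.655| = 1 − 0.655 = 0.345
(¬(P ⇒ Q) ≡ Q) ≡ P = 1 − |0.345 − 0.205| = 1 − 0.140 = 0.860
¬((¬(P ⇒ Q) ≡ Q) ≡ P) = 1 − 0.860 = 0.140
¬((¬(P ⇒ Q) ≡ Q) ≡ P) ≡ P = 1 − |0.140 − 0.205| = 1 − 0.065 = 0.935
¬(¬((¬(P ⇒ Q) ≡ Q) ≡ P) ≡ P) = 1 − 0.935 = 0.065
¬¬(¬((¬(P ⇒ Q) ≡ Q) ≡ P) ≡ P) = 1 − 0.065 = 0.935
¬(P ⊕ Q) ⊙ ¬¬(¬((¬(P ⇒ Q) ≡ Q) ≡ P) ≡ P) = max(0, 0.140 + 0.935 − 1) = max(0, 0.075) = 0.075

0.075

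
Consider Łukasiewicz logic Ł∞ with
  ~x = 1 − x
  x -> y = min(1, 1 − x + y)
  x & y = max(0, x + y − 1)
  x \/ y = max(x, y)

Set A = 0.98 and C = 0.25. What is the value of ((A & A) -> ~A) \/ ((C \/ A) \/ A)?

0.98

A & A = max(0, 0.98 + 0.98 − 1) = max(0, 0.96) = 0.96
~A = 1 − 0.98 = 0.02
(A & A) -> ~A = min(1, 1 − 0.96 + 0.02) = min(1, 0.06) = 0.06
C \/ A = max(0.25, 0.98) = 0.98
(C \/ A) \/ A = max(0.98, 0.98) = 0.98
((A & A) -> ~A) \/ ((C \/ A) \/ A) = max(0.06, 0.98) = 0.98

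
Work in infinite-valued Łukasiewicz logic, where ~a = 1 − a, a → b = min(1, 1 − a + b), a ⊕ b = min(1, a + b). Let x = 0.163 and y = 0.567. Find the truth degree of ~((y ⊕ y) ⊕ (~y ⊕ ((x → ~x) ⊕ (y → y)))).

y ⊕ y = min(1, 0.567 + 0.567) = min(1, 1.134) = 1.000
~y = 1 − 0.567 = 0.433
~x = 1 − 0.163 = 0.837
x → ~x = min(1, 1 − 0.163 + 0.837) = min(1, 1.674) = 1.000
y → y = min(1, 1 − 0.567 + 0.567) = min(1, 1.000) = 1.000
(x → ~x) ⊕ (y → y) = min(1, 1.000 + 1.000) = min(1, 2.000) = 1.000
~y ⊕ ((x → ~x) ⊕ (y → y)) = min(1, 0.433 + 1.000) = min(1, 1.433) = 1.000
(y ⊕ y) ⊕ (~y ⊕ ((x → ~x) ⊕ (y → y))) = min(1, 1.000 + 1.000) = min(1, 2.000) = 1.000
~((y ⊕ y) ⊕ (~y ⊕ ((x → ~x) ⊕ (y → y)))) = 1 − 1.000 = 0.000

0.000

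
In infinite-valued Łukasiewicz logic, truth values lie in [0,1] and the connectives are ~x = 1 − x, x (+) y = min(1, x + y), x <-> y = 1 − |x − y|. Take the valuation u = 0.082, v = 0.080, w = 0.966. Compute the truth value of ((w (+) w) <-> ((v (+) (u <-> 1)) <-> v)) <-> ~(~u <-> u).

w (+) w = min(1, 0.966 + 0.966) = min(1, 1.932) = 1.000
u <-> 1 = 1 − |0.082 − 1.000| = 1 − 0.918 = 0.082
v (+) (u <-> 1) = min(1, 0.080 + 0.082) = min(1, 0.162) = 0.162
(v (+) (u <-> 1)) <-> v = 1 − |0.162 − 0.080| = 1 − 0.082 = 0.918
(w (+) w) <-> ((v (+) (u <-> 1)) <-> v) = 1 − |1.000 − 0.918| = 1 − 0.082 = 0.918
~u = 1 − 0.082 = 0.918
~u <-> u = 1 − |0.918 − 0.082| = 1 − 0.836 = 0.164
~(~u <-> u) = 1 − 0.164 = 0.836
((w (+) w) <-> ((v (+) (u <-> 1)) <-> v)) <-> ~(~u <-> u) = 1 − |0.918 − 0.836| = 1 − 0.082 = 0.918

0.918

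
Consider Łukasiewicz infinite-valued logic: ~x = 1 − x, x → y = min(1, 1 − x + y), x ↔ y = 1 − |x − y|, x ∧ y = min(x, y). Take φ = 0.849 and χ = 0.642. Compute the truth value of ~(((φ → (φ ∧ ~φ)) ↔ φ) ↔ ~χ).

~φ = 1 − 0.849 = 0.151
φ ∧ ~φ = min(0.849, 0.151) = 0.151
φ → (φ ∧ ~φ) = min(1, 1 − 0.849 + 0.151) = min(1, 0.302) = 0.302
(φ → (φ ∧ ~φ)) ↔ φ = 1 − |0.302 − 0.849| = 1 − 0.547 = 0.453
~χ = 1 − 0.642 = 0.358
((φ → (φ ∧ ~φ)) ↔ φ) ↔ ~χ = 1 − |0.453 − 0.358| = 1 − 0.095 = 0.905
~(((φ → (φ ∧ ~φ)) ↔ φ) ↔ ~χ) = 1 − 0.905 = 0.095

0.095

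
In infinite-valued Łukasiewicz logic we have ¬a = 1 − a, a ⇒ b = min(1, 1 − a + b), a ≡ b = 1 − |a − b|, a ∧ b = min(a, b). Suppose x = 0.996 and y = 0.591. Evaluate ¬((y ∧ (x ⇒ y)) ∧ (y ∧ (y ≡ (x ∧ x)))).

x ⇒ y = min(1, 1 − 0.996 + 0.591) = min(1, 0.595) = 0.595
y ∧ (x ⇒ y) = min(0.591, 0.595) = 0.591
x ∧ x = min(0.996, 0.996) = 0.996
y ≡ (x ∧ x) = 1 − |0.591 − 0.996| = 1 − 0.405 = 0.595
y ∧ (y ≡ (x ∧ x)) = min(0.591, 0.595) = 0.591
(y ∧ (x ⇒ y)) ∧ (y ∧ (y ≡ (x ∧ x))) = min(0.591, 0.591) = 0.591
¬((y ∧ (x ⇒ y)) ∧ (y ∧ (y ≡ (x ∧ x)))) = 1 − 0.591 = 0.409

0.409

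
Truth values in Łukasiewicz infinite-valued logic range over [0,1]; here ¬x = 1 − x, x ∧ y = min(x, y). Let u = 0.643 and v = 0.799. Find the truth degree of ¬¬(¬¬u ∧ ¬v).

¬u = 1 − 0.643 = 0.357
¬¬u = 1 − 0.357 = 0.643
¬v = 1 − 0.799 = 0.201
¬¬u ∧ ¬v = min(0.643, 0.201) = 0.201
¬(¬¬u ∧ ¬v) = 1 − 0.201 = 0.799
¬¬(¬¬u ∧ ¬v) = 1 − 0.799 = 0.201

0.201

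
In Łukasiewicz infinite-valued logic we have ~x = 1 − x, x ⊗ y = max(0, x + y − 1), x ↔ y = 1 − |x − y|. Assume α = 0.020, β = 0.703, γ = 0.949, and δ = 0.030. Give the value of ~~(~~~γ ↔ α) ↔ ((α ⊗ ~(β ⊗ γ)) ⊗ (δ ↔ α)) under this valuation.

~γ = 1 − 0.949 = 0.051
~~γ = 1 − 0.051 = 0.949
~~~γ = 1 − 0.949 = 0.051
~~~γ ↔ α = 1 − |0.051 − 0.020| = 1 − 0.031 = 0.969
~(~~~γ ↔ α) = 1 − 0.969 = 0.031
~~(~~~γ ↔ α) = 1 − 0.031 = 0.969
β ⊗ γ = max(0, 0.703 + 0.949 − 1) = max(0, 0.652) = 0.652
~(β ⊗ γ) = 1 − 0.652 = 0.348
α ⊗ ~(β ⊗ γ) = max(0, 0.020 + 0.348 − 1) = max(0, -0.632) = 0.000
δ ↔ α = 1 − |0.030 − 0.020| = 1 − 0.010 = 0.990
(α ⊗ ~(β ⊗ γ)) ⊗ (δ ↔ α) = max(0, 0.000 + 0.990 − 1) = max(0, -0.010) = 0.000
~~(~~~γ ↔ α) ↔ ((α ⊗ ~(β ⊗ γ)) ⊗ (δ ↔ α)) = 1 − |0.969 − 0.000| = 1 − 0.969 = 0.031

0.031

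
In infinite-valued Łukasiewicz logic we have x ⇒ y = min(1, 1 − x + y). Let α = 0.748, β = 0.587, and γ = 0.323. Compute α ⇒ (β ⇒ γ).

0.988

β ⇒ γ = min(1, 1 − 0.587 + 0.323) = min(1, 0.736) = 0.736
α ⇒ (β ⇒ γ) = min(1, 1 − 0.748 + 0.736) = min(1, 0.988) = 0.988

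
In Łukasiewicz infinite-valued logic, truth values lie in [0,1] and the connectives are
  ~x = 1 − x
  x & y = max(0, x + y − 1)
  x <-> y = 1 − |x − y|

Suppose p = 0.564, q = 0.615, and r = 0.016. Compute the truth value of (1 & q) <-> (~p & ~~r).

0.385

1 & q = max(0, 1.000 + 0.615 − 1) = max(0, 0.615) = 0.615
~p = 1 − 0.564 = 0.436
~r = 1 − 0.016 = 0.984
~~r = 1 − 0.984 = 0.016
~p & ~~r = max(0, 0.436 + 0.016 − 1) = max(0, -0.548) = 0.000
(1 & q) <-> (~p & ~~r) = 1 − |0.615 − 0.000| = 1 − 0.615 = 0.385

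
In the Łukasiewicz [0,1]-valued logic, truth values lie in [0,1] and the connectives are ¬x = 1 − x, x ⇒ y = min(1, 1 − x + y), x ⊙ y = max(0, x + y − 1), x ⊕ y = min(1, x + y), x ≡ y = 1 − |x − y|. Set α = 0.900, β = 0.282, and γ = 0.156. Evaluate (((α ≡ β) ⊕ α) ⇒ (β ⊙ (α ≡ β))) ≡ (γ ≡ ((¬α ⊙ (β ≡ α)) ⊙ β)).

0.156

α ≡ β = 1 − |0.900 − 0.282| = 1 − 0.618 = 0.382
(α ≡ β) ⊕ α = min(1, 0.382 + 0.900) = min(1, 1.282) = 1.000
β ⊙ (α ≡ β) = max(0, 0.282 + 0.382 − 1) = max(0, -0.336) = 0.000
((α ≡ β) ⊕ α) ⇒ (β ⊙ (α ≡ β)) = min(1, 1 − 1.000 + 0.000) = min(1, 0.000) = 0.000
¬α = 1 − 0.900 = 0.100
β ≡ α = 1 − |0.282 − 0.900| = 1 − 0.618 = 0.382
¬α ⊙ (β ≡ α) = max(0, 0.100 + 0.382 − 1) = max(0, -0.518) = 0.000
(¬α ⊙ (β ≡ α)) ⊙ β = max(0, 0.000 + 0.282 − 1) = max(0, -0.718) = 0.000
γ ≡ ((¬α ⊙ (β ≡ α)) ⊙ β) = 1 − |0.156 − 0.000| = 1 − 0.156 = 0.844
(((α ≡ β) ⊕ α) ⇒ (β ⊙ (α ≡ β))) ≡ (γ ≡ ((¬α ⊙ (β ≡ α)) ⊙ β)) = 1 − |0.000 − 0.844| = 1 − 0.844 = 0.156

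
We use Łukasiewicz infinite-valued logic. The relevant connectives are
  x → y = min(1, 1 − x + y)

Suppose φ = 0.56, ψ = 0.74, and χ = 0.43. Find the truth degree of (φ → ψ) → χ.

φ → ψ = min(1, 1 − 0.56 + 0.74) = min(1, 1.18) = 1.00
(φ → ψ) → χ = min(1, 1 − 1.00 + 0.43) = min(1, 0.43) = 0.43

0.43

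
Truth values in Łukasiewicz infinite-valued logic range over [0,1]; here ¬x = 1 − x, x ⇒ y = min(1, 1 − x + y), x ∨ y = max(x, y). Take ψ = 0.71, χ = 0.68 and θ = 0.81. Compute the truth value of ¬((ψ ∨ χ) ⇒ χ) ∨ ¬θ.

ψ ∨ χ = max(0.71, 0.68) = 0.71
(ψ ∨ χ) ⇒ χ = min(1, 1 − 0.71 + 0.68) = min(1, 0.97) = 0.97
¬((ψ ∨ χ) ⇒ χ) = 1 − 0.97 = 0.03
¬θ = 1 − 0.81 = 0.19
¬((ψ ∨ χ) ⇒ χ) ∨ ¬θ = max(0.03, 0.19) = 0.19

0.19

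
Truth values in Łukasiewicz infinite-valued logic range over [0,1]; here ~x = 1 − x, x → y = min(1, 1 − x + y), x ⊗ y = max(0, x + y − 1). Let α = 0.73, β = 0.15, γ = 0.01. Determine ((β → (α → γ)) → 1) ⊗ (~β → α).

0.88

α → γ = min(1, 1 − 0.73 + 0.01) = min(1, 0.28) = 0.28
β → (α → γ) = min(1, 1 − 0.15 + 0.28) = min(1, 1.13) = 1.00
(β → (α → γ)) → 1 = min(1, 1 − 1.00 + 1.00) = min(1, 1.00) = 1.00
~β = 1 − 0.15 = 0.85
~β → α = min(1, 1 − 0.85 + 0.73) = min(1, 0.88) = 0.88
((β → (α → γ)) → 1) ⊗ (~β → α) = max(0, 1.00 + 0.88 − 1) = max(0, 0.88) = 0.88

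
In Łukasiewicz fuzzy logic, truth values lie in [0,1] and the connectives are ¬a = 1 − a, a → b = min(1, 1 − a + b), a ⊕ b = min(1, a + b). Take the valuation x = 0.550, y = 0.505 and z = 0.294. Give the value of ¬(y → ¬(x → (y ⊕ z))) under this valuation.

y ⊕ z = min(1, 0.505 + 0.294) = min(1, 0.799) = 0.799
x → (y ⊕ z) = min(1, 1 − 0.550 + 0.799) = min(1, 1.249) = 1.000
¬(x → (y ⊕ z)) = 1 − 1.000 = 0.000
y → ¬(x → (y ⊕ z)) = min(1, 1 − 0.505 + 0.000) = min(1, 0.495) = 0.495
¬(y → ¬(x → (y ⊕ z))) = 1 − 0.495 = 0.505

0.505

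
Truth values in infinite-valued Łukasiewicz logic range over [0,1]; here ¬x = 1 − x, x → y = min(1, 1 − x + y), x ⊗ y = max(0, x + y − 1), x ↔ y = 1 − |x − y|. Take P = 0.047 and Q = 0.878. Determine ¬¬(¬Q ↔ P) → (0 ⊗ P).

0.075

¬Q = 1 − 0.878 = 0.122
¬Q ↔ P = 1 − |0.122 − 0.047| = 1 − 0.075 = 0.925
¬(¬Q ↔ P) = 1 − 0.925 = 0.075
¬¬(¬Q ↔ P) = 1 − 0.075 = 0.925
0 ⊗ P = max(0, 0.000 + 0.047 − 1) = max(0, -0.953) = 0.000
¬¬(¬Q ↔ P) → (0 ⊗ P) = min(1, 1 − 0.925 + 0.000) = min(1, 0.075) = 0.075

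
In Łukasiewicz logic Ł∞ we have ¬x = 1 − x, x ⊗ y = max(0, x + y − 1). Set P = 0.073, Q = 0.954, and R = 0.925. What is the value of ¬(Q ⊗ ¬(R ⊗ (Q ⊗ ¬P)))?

0.852

¬P = 1 − 0.073 = 0.927
Q ⊗ ¬P = max(0, 0.954 + 0.927 − 1) = max(0, 0.881) = 0.881
R ⊗ (Q ⊗ ¬P) = max(0, 0.925 + 0.881 − 1) = max(0, 0.806) = 0.806
¬(R ⊗ (Q ⊗ ¬P)) = 1 − 0.806 = 0.194
Q ⊗ ¬(R ⊗ (Q ⊗ ¬P)) = max(0, 0.954 + 0.194 − 1) = max(0, 0.148) = 0.148
¬(Q ⊗ ¬(R ⊗ (Q ⊗ ¬P))) = 1 − 0.148 = 0.852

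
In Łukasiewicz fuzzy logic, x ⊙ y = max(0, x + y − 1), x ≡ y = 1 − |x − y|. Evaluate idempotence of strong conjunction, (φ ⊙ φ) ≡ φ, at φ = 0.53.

φ ⊙ φ = max(0, 0.53 + 0.53 − 1) = max(0, 0.06) = 0.06
(φ ⊙ φ) ≡ φ = 1 − |0.06 − 0.53| = 1 − 0.47 = 0.53
(The value 0.53 < 1 shows this instance is not satisfied; fails in Ł∞ since a ⊗ a = max(0, 2a−1) ≠ a in general.)

0.53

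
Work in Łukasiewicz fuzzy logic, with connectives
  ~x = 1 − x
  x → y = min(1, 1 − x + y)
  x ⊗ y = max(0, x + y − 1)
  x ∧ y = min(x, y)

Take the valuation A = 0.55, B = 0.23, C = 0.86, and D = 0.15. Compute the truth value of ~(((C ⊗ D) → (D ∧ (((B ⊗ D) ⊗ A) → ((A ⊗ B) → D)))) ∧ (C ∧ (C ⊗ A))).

C ⊗ D = max(0, 0.86 + 0.15 − 1) = max(0, 0.01) = 0.01
B ⊗ D = max(0, 0.23 + 0.15 − 1) = max(0, -0.62) = 0.00
(B ⊗ D) ⊗ A = max(0, 0.00 + 0.55 − 1) = max(0, -0.45) = 0.00
A ⊗ B = max(0, 0.55 + 0.23 − 1) = max(0, -0.22) = 0.00
(A ⊗ B) → D = min(1, 1 − 0.00 + 0.15) = min(1, 1.15) = 1.00
((B ⊗ D) ⊗ A) → ((A ⊗ B) → D) = min(1, 1 − 0.00 + 1.00) = min(1, 2.00) = 1.00
D ∧ (((B ⊗ D) ⊗ A) → ((A ⊗ B) → D)) = min(0.15, 1.00) = 0.15
(C ⊗ D) → (D ∧ (((B ⊗ D) ⊗ A) → ((A ⊗ B) → D))) = min(1, 1 − 0.01 + 0.15) = min(1, 1.14) = 1.00
C ⊗ A = max(0, 0.86 + 0.55 − 1) = max(0, 0.41) = 0.41
C ∧ (C ⊗ A) = min(0.86, 0.41) = 0.41
((C ⊗ D) → (D ∧ (((B ⊗ D) ⊗ A) → ((A ⊗ B) → D)))) ∧ (C ∧ (C ⊗ A)) = min(1.00, 0.41) = 0.41
~(((C ⊗ D) → (D ∧ (((B ⊗ D) ⊗ A) → ((A ⊗ B) → D)))) ∧ (C ∧ (C ⊗ A))) = 1 − 0.41 = 0.59

0.59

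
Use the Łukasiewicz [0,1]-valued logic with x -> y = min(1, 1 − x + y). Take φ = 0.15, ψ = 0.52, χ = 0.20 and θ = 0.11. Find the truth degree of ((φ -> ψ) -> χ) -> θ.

0.91

φ -> ψ = min(1, 1 − 0.15 + 0.52) = min(1, 1.37) = 1.00
(φ -> ψ) -> χ = min(1, 1 − 1.00 + 0.20) = min(1, 0.20) = 0.20
((φ -> ψ) -> χ) -> θ = min(1, 1 − 0.20 + 0.11) = min(1, 0.91) = 0.91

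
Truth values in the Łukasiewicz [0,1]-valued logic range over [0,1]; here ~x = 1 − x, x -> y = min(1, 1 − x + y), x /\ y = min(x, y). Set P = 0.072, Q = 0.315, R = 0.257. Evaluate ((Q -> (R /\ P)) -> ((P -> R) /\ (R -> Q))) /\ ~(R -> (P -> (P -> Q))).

0.000

R /\ P = min(0.257, 0.072) = 0.072
Q -> (R /\ P) = min(1, 1 − 0.315 + 0.072) = min(1, 0.757) = 0.757
P -> R = min(1, 1 − 0.072 + 0.257) = min(1, 1.185) = 1.000
R -> Q = min(1, 1 − 0.257 + 0.315) = min(1, 1.058) = 1.000
(P -> R) /\ (R -> Q) = min(1.000, 1.000) = 1.000
(Q -> (R /\ P)) -> ((P -> R) /\ (R -> Q)) = min(1, 1 − 0.757 + 1.000) = min(1, 1.243) = 1.000
P -> Q = min(1, 1 − 0.072 + 0.315) = min(1, 1.243) = 1.000
P -> (P -> Q) = min(1, 1 − 0.072 + 1.000) = min(1, 1.928) = 1.000
R -> (P -> (P -> Q)) = min(1, 1 − 0.257 + 1.000) = min(1, 1.743) = 1.000
~(R -> (P -> (P -> Q))) = 1 − 1.000 = 0.000
((Q -> (R /\ P)) -> ((P -> R) /\ (R -> Q))) /\ ~(R -> (P -> (P -> Q))) = min(1.000, 0.000) = 0.000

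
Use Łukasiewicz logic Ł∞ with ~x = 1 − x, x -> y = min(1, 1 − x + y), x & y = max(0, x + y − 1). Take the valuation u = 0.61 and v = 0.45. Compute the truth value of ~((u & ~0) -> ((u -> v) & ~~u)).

0.16

~0 = 1 − 0.00 = 1.00
u & ~0 = max(0, 0.61 + 1.00 − 1) = max(0, 0.61) = 0.61
u -> v = min(1, 1 − 0.61 + 0.45) = min(1, 0.84) = 0.84
~u = 1 − 0.61 = 0.39
~~u = 1 − 0.39 = 0.61
(u -> v) & ~~u = max(0, 0.84 + 0.61 − 1) = max(0, 0.45) = 0.45
(u & ~0) -> ((u -> v) & ~~u) = min(1, 1 − 0.61 + 0.45) = min(1, 0.84) = 0.84
~((u & ~0) -> ((u -> v) & ~~u)) = 1 − 0.84 = 0.16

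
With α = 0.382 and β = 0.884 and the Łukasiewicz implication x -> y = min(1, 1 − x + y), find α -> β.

α -> β = min(1, 1 − 0.382 + 0.884) = min(1, 1.502) = 1.000
For comparison, the Gödel implication (1 if x ≤ y else y) would give 1.000.

1.000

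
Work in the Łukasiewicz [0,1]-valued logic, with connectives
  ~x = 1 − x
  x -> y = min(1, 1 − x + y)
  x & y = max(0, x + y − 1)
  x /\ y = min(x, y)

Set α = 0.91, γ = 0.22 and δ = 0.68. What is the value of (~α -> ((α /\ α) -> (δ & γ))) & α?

~α = 1 − 0.91 = 0.09
α /\ α = min(0.91, 0.91) = 0.91
δ & γ = max(0, 0.68 + 0.22 − 1) = max(0, -0.10) = 0.00
(α /\ α) -> (δ & γ) = min(1, 1 − 0.91 + 0.00) = min(1, 0.09) = 0.09
~α -> ((α /\ α) -> (δ & γ)) = min(1, 1 − 0.09 + 0.09) = min(1, 1.00) = 1.00
(~α -> ((α /\ α) -> (δ & γ))) & α = max(0, 1.00 + 0.91 − 1) = max(0, 0.91) = 0.91

0.91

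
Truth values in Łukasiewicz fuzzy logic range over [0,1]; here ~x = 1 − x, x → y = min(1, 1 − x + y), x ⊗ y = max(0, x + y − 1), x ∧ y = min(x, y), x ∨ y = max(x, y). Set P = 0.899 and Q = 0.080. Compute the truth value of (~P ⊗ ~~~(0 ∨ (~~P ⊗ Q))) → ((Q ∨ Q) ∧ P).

~P = 1 − 0.899 = 0.101
~~P = 1 − 0.101 = 0.899
~~P ⊗ Q = max(0, 0.899 + 0.080 − 1) = max(0, -0.021) = 0.000
0 ∨ (~~P ⊗ Q) = max(0.000, 0.000) = 0.000
~(0 ∨ (~~P ⊗ Q)) = 1 − 0.000 = 1.000
~~(0 ∨ (~~P ⊗ Q)) = 1 − 1.000 = 0.000
~~~(0 ∨ (~~P ⊗ Q)) = 1 − 0.000 = 1.000
~P ⊗ ~~~(0 ∨ (~~P ⊗ Q)) = max(0, 0.101 + 1.000 − 1) = max(0, 0.101) = 0.101
Q ∨ Q = max(0.080, 0.080) = 0.080
(Q ∨ Q) ∧ P = min(0.080, 0.899) = 0.080
(~P ⊗ ~~~(0 ∨ (~~P ⊗ Q))) → ((Q ∨ Q) ∧ P) = min(1, 1 − 0.101 + 0.080) = min(1, 0.979) = 0.979

0.979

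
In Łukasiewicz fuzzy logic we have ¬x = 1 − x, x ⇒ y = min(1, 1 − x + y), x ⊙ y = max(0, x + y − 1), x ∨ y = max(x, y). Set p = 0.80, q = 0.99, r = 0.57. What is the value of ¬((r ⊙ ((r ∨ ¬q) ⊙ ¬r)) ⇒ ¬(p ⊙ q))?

0.00

¬q = 1 − 0.99 = 0.01
r ∨ ¬q = max(0.57, 0.01) = 0.57
¬r = 1 − 0.57 = 0.43
(r ∨ ¬q) ⊙ ¬r = max(0, 0.57 + 0.43 − 1) = max(0, 0.00) = 0.00
r ⊙ ((r ∨ ¬q) ⊙ ¬r) = max(0, 0.57 + 0.00 − 1) = max(0, -0.43) = 0.00
p ⊙ q = max(0, 0.80 + 0.99 − 1) = max(0, 0.79) = 0.79
¬(p ⊙ q) = 1 − 0.79 = 0.21
(r ⊙ ((r ∨ ¬q) ⊙ ¬r)) ⇒ ¬(p ⊙ q) = min(1, 1 − 0.00 + 0.21) = min(1, 1.21) = 1.00
¬((r ⊙ ((r ∨ ¬q) ⊙ ¬r)) ⇒ ¬(p ⊙ q)) = 1 − 1.00 = 0.00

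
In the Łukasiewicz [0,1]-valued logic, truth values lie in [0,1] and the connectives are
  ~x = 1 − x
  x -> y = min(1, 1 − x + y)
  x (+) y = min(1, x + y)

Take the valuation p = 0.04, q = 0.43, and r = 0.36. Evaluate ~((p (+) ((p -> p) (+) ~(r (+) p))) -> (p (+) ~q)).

0.39

p -> p = min(1, 1 − 0.04 + 0.04) = min(1, 1.00) = 1.00
r (+) p = min(1, 0.36 + 0.04) = min(1, 0.40) = 0.40
~(r (+) p) = 1 − 0.40 = 0.60
(p -> p) (+) ~(r (+) p) = min(1, 1.00 + 0.60) = min(1, 1.60) = 1.00
p (+) ((p -> p) (+) ~(r (+) p)) = min(1, 0.04 + 1.00) = min(1, 1.04) = 1.00
~q = 1 − 0.43 = 0.57
p (+) ~q = min(1, 0.04 + 0.57) = min(1, 0.61) = 0.61
(p (+) ((p -> p) (+) ~(r (+) p))) -> (p (+) ~q) = min(1, 1 − 1.00 + 0.61) = min(1, 0.61) = 0.61
~((p (+) ((p -> p) (+) ~(r (+) p))) -> (p (+) ~q)) = 1 − 0.61 = 0.39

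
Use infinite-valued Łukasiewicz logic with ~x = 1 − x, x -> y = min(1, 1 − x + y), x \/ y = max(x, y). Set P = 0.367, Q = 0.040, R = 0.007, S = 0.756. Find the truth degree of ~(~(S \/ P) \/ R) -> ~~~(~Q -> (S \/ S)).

S \/ P = max(0.756, 0.367) = 0.756
~(S \/ P) = 1 − 0.756 = 0.244
~(S \/ P) \/ R = max(0.244, 0.007) = 0.244
~(~(S \/ P) \/ R) = 1 − 0.244 = 0.756
~Q = 1 − 0.040 = 0.960
S \/ S = max(0.756, 0.756) = 0.756
~Q -> (S \/ S) = min(1, 1 − 0.960 + 0.756) = min(1, 0.796) = 0.796
~(~Q -> (S \/ S)) = 1 − 0.796 = 0.204
~~(~Q -> (S \/ S)) = 1 − 0.204 = 0.796
~~~(~Q -> (S \/ S)) = 1 − 0.796 = 0.204
~(~(S \/ P) \/ R) -> ~~~(~Q -> (S \/ S)) = min(1, 1 − 0.756 + 0.204) = min(1, 0.448) = 0.448

0.448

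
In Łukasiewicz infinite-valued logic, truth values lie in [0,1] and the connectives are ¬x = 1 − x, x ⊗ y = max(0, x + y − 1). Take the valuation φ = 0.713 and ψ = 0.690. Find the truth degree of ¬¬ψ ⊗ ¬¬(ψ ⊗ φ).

0.093

¬ψ = 1 − 0.690 = 0.310
¬¬ψ = 1 − 0.310 = 0.690
ψ ⊗ φ = max(0, 0.690 + 0.713 − 1) = max(0, 0.403) = 0.403
¬(ψ ⊗ φ) = 1 − 0.403 = 0.597
¬¬(ψ ⊗ φ) = 1 − 0.597 = 0.403
¬¬ψ ⊗ ¬¬(ψ ⊗ φ) = max(0, 0.690 + 0.403 − 1) = max(0, 0.093) = 0.093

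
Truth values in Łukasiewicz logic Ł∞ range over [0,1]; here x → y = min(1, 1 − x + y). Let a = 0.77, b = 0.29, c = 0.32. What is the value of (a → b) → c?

a → b = min(1, 1 − 0.77 + 0.29) = min(1, 0.52) = 0.52
(a → b) → c = min(1, 1 − 0.52 + 0.32) = min(1, 0.80) = 0.80

0.80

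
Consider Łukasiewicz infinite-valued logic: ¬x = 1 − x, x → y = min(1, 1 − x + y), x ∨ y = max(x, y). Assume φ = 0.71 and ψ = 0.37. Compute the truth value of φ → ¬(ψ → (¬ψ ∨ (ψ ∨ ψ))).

0.29

¬ψ = 1 − 0.37 = 0.63
ψ ∨ ψ = max(0.37, 0.37) = 0.37
¬ψ ∨ (ψ ∨ ψ) = max(0.63, 0.37) = 0.63
ψ → (¬ψ ∨ (ψ ∨ ψ)) = min(1, 1 − 0.37 + 0.63) = min(1, 1.26) = 1.00
¬(ψ → (¬ψ ∨ (ψ ∨ ψ))) = 1 − 1.00 = 0.00
φ → ¬(ψ → (¬ψ ∨ (ψ ∨ ψ))) = min(1, 1 − 0.71 + 0.00) = min(1, 0.29) = 0.29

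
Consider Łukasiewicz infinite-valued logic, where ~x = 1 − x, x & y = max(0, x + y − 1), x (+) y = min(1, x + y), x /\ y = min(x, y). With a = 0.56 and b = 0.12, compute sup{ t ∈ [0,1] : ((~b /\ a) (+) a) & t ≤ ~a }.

~b = 1 − 0.12 = 0.88
~b /\ a = min(0.88, 0.56) = 0.56
(~b /\ a) (+) a = min(1, 0.56 + 0.56) = min(1, 1.12) = 1.00
So the left factor is (~b /\ a) (+) a = 1.00.
~a = 1 − 0.56 = 0.44
So the right-hand bound is ~a = 0.44.
The residuum of the Łukasiewicz t-norm gives the supremum: min(1, 1 − 1.00 + 0.44).
1 − 1.00 + 0.44 = 0.44, so t = min(1, 0.44) = 0.44.
Check: 1.00 & 0.44 = max(0, 0.44) = 0.44 ≤ 0.44.

0.44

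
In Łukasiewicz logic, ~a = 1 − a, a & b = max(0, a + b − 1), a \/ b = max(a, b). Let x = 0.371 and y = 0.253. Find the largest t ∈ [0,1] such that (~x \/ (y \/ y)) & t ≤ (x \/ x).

~x = 1 − 0.371 = 0.629
y \/ y = max(0.253, 0.253) = 0.253
~x \/ (y \/ y) = max(0.629, 0.253) = 0.629
So the left factor is ~x \/ (y \/ y) = 0.629.
x \/ x = max(0.371, 0.371) = 0.371
So the right-hand bound is x \/ x = 0.371.
The residuum of the Łukasiewicz t-norm gives the supremum: min(1, 1 − 0.629 + 0.371).
1 − 0.629 + 0.371 = 0.742, so t = min(1, 0.742) = 0.742.
Check: 0.629 & 0.742 = max(0, 0.371) = 0.371 ≤ 0.371.

0.742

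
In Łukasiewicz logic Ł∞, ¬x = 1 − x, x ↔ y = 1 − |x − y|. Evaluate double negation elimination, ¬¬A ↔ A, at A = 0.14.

¬A = 1 − 0.14 = 0.86
¬¬A = 1 − 0.86 = 0.14
¬¬A ↔ A = 1 − |0.14 − 0.14| = 1 − 0.00 = 1.00
(As expected: always 1 in Ł∞ since negation is involutive.)

1.00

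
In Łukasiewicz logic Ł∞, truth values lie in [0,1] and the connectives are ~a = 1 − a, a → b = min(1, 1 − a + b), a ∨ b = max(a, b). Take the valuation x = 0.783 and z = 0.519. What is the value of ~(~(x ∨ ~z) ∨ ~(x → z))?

0.736

~z = 1 − 0.519 = 0.481
x ∨ ~z = max(0.783, 0.481) = 0.783
~(x ∨ ~z) = 1 − 0.783 = 0.217
x → z = min(1, 1 − 0.783 + 0.519) = min(1, 0.736) = 0.736
~(x → z) = 1 − 0.736 = 0.264
~(x ∨ ~z) ∨ ~(x → z) = max(0.217, 0.264) = 0.264
~(~(x ∨ ~z) ∨ ~(x → z)) = 1 − 0.264 = 0.736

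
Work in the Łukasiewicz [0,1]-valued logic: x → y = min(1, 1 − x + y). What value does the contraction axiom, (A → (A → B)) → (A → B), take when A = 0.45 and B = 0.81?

1.00

A → B = min(1, 1 − 0.45 + 0.81) = min(1, 1.36) = 1.00
A → (A → B) = min(1, 1 − 0.45 + 1.00) = min(1, 1.55) = 1.00
(A → (A → B)) → (A → B) = min(1, 1 − 1.00 + 1.00) = min(1, 1.00) = 1.00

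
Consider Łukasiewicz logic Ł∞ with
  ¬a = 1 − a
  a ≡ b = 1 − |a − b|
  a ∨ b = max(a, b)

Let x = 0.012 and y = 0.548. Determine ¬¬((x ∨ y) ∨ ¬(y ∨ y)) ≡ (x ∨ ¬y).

0.904

x ∨ y = max(0.012, 0.548) = 0.548
y ∨ y = max(0.548, 0.548) = 0.548
¬(y ∨ y) = 1 − 0.548 = 0.452
(x ∨ y) ∨ ¬(y ∨ y) = max(0.548, 0.452) = 0.548
¬((x ∨ y) ∨ ¬(y ∨ y)) = 1 − 0.548 = 0.452
¬¬((x ∨ y) ∨ ¬(y ∨ y)) = 1 − 0.452 = 0.548
¬y = 1 − 0.548 = 0.452
x ∨ ¬y = max(0.012, 0.452) = 0.452
¬¬((x ∨ y) ∨ ¬(y ∨ y)) ≡ (x ∨ ¬y) = 1 − |0.548 − 0.452| = 1 − 0.096 = 0.904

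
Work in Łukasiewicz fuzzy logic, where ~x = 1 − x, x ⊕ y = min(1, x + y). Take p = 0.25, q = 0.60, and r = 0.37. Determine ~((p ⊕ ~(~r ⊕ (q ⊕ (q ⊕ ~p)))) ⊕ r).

~r = 1 − 0.37 = 0.63
~p = 1 − 0.25 = 0.75
q ⊕ ~p = min(1, 0.60 + 0.75) = min(1, 1.35) = 1.00
q ⊕ (q ⊕ ~p) = min(1, 0.60 + 1.00) = min(1, 1.60) = 1.00
~r ⊕ (q ⊕ (q ⊕ ~p)) = min(1, 0.63 + 1.00) = min(1, 1.63) = 1.00
~(~r ⊕ (q ⊕ (q ⊕ ~p))) = 1 − 1.00 = 0.00
p ⊕ ~(~r ⊕ (q ⊕ (q ⊕ ~p))) = min(1, 0.25 + 0.00) = min(1, 0.25) = 0.25
(p ⊕ ~(~r ⊕ (q ⊕ (q ⊕ ~p)))) ⊕ r = min(1, 0.25 + 0.37) = min(1, 0.62) = 0.62
~((p ⊕ ~(~r ⊕ (q ⊕ (q ⊕ ~p)))) ⊕ r) = 1 − 0.62 = 0.38

0.38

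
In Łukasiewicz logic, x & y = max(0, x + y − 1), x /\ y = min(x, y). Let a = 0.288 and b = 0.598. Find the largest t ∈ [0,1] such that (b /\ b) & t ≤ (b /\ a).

0.690

b /\ b = min(0.598, 0.598) = 0.598
So the left factor is b /\ b = 0.598.
b /\ a = min(0.598, 0.288) = 0.288
So the right-hand bound is b /\ a = 0.288.
The residuum of the Łukasiewicz t-norm gives the supremum: min(1, 1 − 0.598 + 0.288).
1 − 0.598 + 0.288 = 0.690, so t = min(1, 0.690) = 0.690.
Check: 0.598 & 0.690 = max(0, 0.288) = 0.288 ≤ 0.288.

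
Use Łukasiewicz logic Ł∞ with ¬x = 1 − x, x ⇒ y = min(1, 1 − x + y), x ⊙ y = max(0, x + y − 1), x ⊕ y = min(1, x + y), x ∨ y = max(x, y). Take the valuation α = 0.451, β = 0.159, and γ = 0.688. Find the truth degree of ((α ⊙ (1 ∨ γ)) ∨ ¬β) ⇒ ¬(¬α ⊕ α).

1 ∨ γ = max(1.000, 0.688) = 1.000
α ⊙ (1 ∨ γ) = max(0, 0.451 + 1.000 − 1) = max(0, 0.451) = 0.451
¬β = 1 − 0.159 = 0.841
(α ⊙ (1 ∨ γ)) ∨ ¬β = max(0.451, 0.841) = 0.841
¬α = 1 − 0.451 = 0.549
¬α ⊕ α = min(1, 0.549 + 0.451) = min(1, 1.000) = 1.000
¬(¬α ⊕ α) = 1 − 1.000 = 0.000
((α ⊙ (1 ∨ γ)) ∨ ¬β) ⇒ ¬(¬α ⊕ α) = min(1, 1 − 0.841 + 0.000) = min(1, 0.159) = 0.159

0.159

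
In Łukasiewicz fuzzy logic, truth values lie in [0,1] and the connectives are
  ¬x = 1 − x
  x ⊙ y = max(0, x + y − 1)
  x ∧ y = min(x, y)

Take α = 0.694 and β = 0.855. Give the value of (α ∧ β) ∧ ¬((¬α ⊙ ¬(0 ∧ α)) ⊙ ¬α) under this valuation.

α ∧ β = min(0.694, 0.855) = 0.694
¬α = 1 − 0.694 = 0.306
0 ∧ α = min(0.000, 0.694) = 0.000
¬(0 ∧ α) = 1 − 0.000 = 1.000
¬α ⊙ ¬(0 ∧ α) = max(0, 0.306 + 1.000 − 1) = max(0, 0.306) = 0.306
(¬α ⊙ ¬(0 ∧ α)) ⊙ ¬α = max(0, 0.306 + 0.306 − 1) = max(0, -0.388) = 0.000
¬((¬α ⊙ ¬(0 ∧ α)) ⊙ ¬α) = 1 − 0.000 = 1.000
(α ∧ β) ∧ ¬((¬α ⊙ ¬(0 ∧ α)) ⊙ ¬α) = min(0.694, 1.000) = 0.694

0.694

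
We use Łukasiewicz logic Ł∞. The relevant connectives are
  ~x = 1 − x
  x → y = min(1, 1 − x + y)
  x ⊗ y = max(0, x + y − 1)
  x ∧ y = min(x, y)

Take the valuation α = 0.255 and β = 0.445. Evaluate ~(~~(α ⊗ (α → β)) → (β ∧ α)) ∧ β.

α → β = min(1, 1 − 0.255 + 0.445) = min(1, 1.190) = 1.000
α ⊗ (α → β) = max(0, 0.255 + 1.000 − 1) = max(0, 0.255) = 0.255
~(α ⊗ (α → β)) = 1 − 0.255 = 0.745
~~(α ⊗ (α → β)) = 1 − 0.745 = 0.255
β ∧ α = min(0.445, 0.255) = 0.255
~~(α ⊗ (α → β)) → (β ∧ α) = min(1, 1 − 0.255 + 0.255) = min(1, 1.000) = 1.000
~(~~(α ⊗ (α → β)) → (β ∧ α)) = 1 − 1.000 = 0.000
~(~~(α ⊗ (α → β)) → (β ∧ α)) ∧ β = min(0.000, 0.445) = 0.000

0.000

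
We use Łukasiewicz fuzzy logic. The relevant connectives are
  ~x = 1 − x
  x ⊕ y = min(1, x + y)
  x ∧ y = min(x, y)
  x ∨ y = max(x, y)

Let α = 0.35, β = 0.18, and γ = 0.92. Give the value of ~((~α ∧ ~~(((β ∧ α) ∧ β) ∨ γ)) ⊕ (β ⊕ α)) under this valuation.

0.00

~α = 1 − 0.35 = 0.65
β ∧ α = min(0.18, 0.35) = 0.18
(β ∧ α) ∧ β = min(0.18, 0.18) = 0.18
((β ∧ α) ∧ β) ∨ γ = max(0.18, 0.92) = 0.92
~(((β ∧ α) ∧ β) ∨ γ) = 1 − 0.92 = 0.08
~~(((β ∧ α) ∧ β) ∨ γ) = 1 − 0.08 = 0.92
~α ∧ ~~(((β ∧ α) ∧ β) ∨ γ) = min(0.65, 0.92) = 0.65
β ⊕ α = min(1, 0.18 + 0.35) = min(1, 0.53) = 0.53
(~α ∧ ~~(((β ∧ α) ∧ β) ∨ γ)) ⊕ (β ⊕ α) = min(1, 0.65 + 0.53) = min(1, 1.18) = 1.00
~((~α ∧ ~~(((β ∧ α) ∧ β) ∨ γ)) ⊕ (β ⊕ α)) = 1 − 1.00 = 0.00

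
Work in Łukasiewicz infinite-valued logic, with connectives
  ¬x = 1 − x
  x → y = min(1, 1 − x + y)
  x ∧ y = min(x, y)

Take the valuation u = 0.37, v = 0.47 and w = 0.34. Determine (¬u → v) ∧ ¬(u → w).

0.03

¬u = 1 − 0.37 = 0.63
¬u → v = min(1, 1 − 0.63 + 0.47) = min(1, 0.84) = 0.84
u → w = min(1, 1 − 0.37 + 0.34) = min(1, 0.97) = 0.97
¬(u → w) = 1 − 0.97 = 0.03
(¬u → v) ∧ ¬(u → w) = min(0.84, 0.03) = 0.03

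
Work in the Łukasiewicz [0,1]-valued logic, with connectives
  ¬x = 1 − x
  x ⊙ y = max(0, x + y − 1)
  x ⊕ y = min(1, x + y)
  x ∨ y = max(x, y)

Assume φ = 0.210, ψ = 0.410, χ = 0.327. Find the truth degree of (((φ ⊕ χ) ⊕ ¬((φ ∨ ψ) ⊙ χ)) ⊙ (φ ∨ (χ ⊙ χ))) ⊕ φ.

0.420

φ ⊕ χ = min(1, 0.210 + 0.327) = min(1, 0.537) = 0.537
φ ∨ ψ = max(0.210, 0.410) = 0.410
(φ ∨ ψ) ⊙ χ = max(0, 0.410 + 0.327 − 1) = max(0, -0.263) = 0.000
¬((φ ∨ ψ) ⊙ χ) = 1 − 0.000 = 1.000
(φ ⊕ χ) ⊕ ¬((φ ∨ ψ) ⊙ χ) = min(1, 0.537 + 1.000) = min(1, 1.537) = 1.000
χ ⊙ χ = max(0, 0.327 + 0.327 − 1) = max(0, -0.346) = 0.000
φ ∨ (χ ⊙ χ) = max(0.210, 0.000) = 0.210
((φ ⊕ χ) ⊕ ¬((φ ∨ ψ) ⊙ χ)) ⊙ (φ ∨ (χ ⊙ χ)) = max(0, 1.000 + 0.210 − 1) = max(0, 0.210) = 0.210
(((φ ⊕ χ) ⊕ ¬((φ ∨ ψ) ⊙ χ)) ⊙ (φ ∨ (χ ⊙ χ))) ⊕ φ = min(1, 0.210 + 0.210) = min(1, 0.420) = 0.420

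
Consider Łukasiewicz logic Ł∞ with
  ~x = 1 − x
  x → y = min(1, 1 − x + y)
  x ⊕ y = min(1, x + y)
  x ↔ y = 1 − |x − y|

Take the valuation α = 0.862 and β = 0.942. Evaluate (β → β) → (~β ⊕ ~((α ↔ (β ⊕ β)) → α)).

β → β = min(1, 1 − 0.942 + 0.942) = min(1, 1.000) = 1.000
~β = 1 − 0.942 = 0.058
β ⊕ β = min(1, 0.942 + 0.942) = min(1, 1.884) = 1.000
α ↔ (β ⊕ β) = 1 − |0.862 − 1.000| = 1 − 0.138 = 0.862
(α ↔ (β ⊕ β)) → α = min(1, 1 − 0.862 + 0.862) = min(1, 1.000) = 1.000
~((α ↔ (β ⊕ β)) → α) = 1 − 1.000 = 0.000
~β ⊕ ~((α ↔ (β ⊕ β)) → α) = min(1, 0.058 + 0.000) = min(1, 0.058) = 0.058
(β → β) → (~β ⊕ ~((α ↔ (β ⊕ β)) → α)) = min(1, 1 − 1.000 + 0.058) = min(1, 0.058) = 0.058

0.058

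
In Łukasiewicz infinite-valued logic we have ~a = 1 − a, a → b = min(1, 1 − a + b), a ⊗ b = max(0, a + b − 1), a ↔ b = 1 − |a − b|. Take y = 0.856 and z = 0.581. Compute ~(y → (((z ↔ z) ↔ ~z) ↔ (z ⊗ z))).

z ↔ z = 1 − |0.581 − 0.581| = 1 − 0.000 = 1.000
~z = 1 − 0.581 = 0.419
(z ↔ z) ↔ ~z = 1 − |1.000 − 0.419| = 1 − 0.581 = 0.419
z ⊗ z = max(0, 0.581 + 0.581 − 1) = max(0, 0.162) = 0.162
((z ↔ z) ↔ ~z) ↔ (z ⊗ z) = 1 − |0.419 − 0.162| = 1 − 0.257 = 0.743
y → (((z ↔ z) ↔ ~z) ↔ (z ⊗ z)) = min(1, 1 − 0.856 + 0.743) = min(1, 0.887) = 0.887
~(y → (((z ↔ z) ↔ ~z) ↔ (z ⊗ z))) = 1 − 0.887 = 0.113

0.113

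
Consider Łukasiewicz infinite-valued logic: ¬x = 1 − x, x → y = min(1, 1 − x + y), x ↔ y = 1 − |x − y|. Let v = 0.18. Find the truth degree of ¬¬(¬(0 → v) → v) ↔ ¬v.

0.82

0 → v = min(1, 1 − 0.00 + 0.18) = min(1, 1.18) = 1.00
¬(0 → v) = 1 − 1.00 = 0.00
¬(0 → v) → v = min(1, 1 − 0.00 + 0.18) = min(1, 1.18) = 1.00
¬(¬(0 → v) → v) = 1 − 1.00 = 0.00
¬¬(¬(0 → v) → v) = 1 − 0.00 = 1.00
¬v = 1 − 0.18 = 0.82
¬¬(¬(0 → v) → v) ↔ ¬v = 1 − |1.00 − 0.82| = 1 − 0.18 = 0.82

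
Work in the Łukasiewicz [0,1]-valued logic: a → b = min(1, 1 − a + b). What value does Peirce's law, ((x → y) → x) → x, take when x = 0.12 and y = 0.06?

0.94

x → y = min(1, 1 − 0.12 + 0.06) = min(1, 0.94) = 0.94
(x → y) → x = min(1, 1 − 0.94 + 0.12) = min(1, 0.18) = 0.18
((x → y) → x) → x = min(1, 1 − 0.18 + 0.12) = min(1, 0.94) = 0.94
(The value 0.94 < 1 shows this instance is not satisfied; not a Ł∞-tautology in general.)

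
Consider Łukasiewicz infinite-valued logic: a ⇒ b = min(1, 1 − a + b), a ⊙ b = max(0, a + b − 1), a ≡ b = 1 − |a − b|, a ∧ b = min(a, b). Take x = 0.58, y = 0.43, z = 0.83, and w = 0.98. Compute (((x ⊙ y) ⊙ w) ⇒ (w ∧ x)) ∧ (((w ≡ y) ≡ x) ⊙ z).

x ⊙ y = max(0, 0.58 + 0.43 − 1) = max(0, 0.01) = 0.01
(x ⊙ y) ⊙ w = max(0, 0.01 + 0.98 − 1) = max(0, -0.01) = 0.00
w ∧ x = min(0.98, 0.58) = 0.58
((x ⊙ y) ⊙ w) ⇒ (w ∧ x) = min(1, 1 − 0.00 + 0.58) = min(1, 1.58) = 1.00
w ≡ y = 1 − |0.98 − 0.43| = 1 − 0.55 = 0.45
(w ≡ y) ≡ x = 1 − |0.45 − 0.58| = 1 − 0.13 = 0.87
((w ≡ y) ≡ x) ⊙ z = max(0, 0.87 + 0.83 − 1) = max(0, 0.70) = 0.70
(((x ⊙ y) ⊙ w) ⇒ (w ∧ x)) ∧ (((w ≡ y) ≡ x) ⊙ z) = min(1.00, 0.70) = 0.70

0.70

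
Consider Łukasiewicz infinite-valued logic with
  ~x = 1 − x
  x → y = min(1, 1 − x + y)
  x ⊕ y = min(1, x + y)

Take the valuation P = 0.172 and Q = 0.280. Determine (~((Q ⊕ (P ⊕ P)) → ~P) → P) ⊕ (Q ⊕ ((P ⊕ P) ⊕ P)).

1.000

P ⊕ P = min(1, 0.172 + 0.172) = min(1, 0.344) = 0.344
Q ⊕ (P ⊕ P) = min(1, 0.280 + 0.344) = min(1, 0.624) = 0.624
~P = 1 − 0.172 = 0.828
(Q ⊕ (P ⊕ P)) → ~P = min(1, 1 − 0.624 + 0.828) = min(1, 1.204) = 1.000
~((Q ⊕ (P ⊕ P)) → ~P) = 1 − 1.000 = 0.000
~((Q ⊕ (P ⊕ P)) → ~P) → P = min(1, 1 − 0.000 + 0.172) = min(1, 1.172) = 1.000
(P ⊕ P) ⊕ P = min(1, 0.344 + 0.172) = min(1, 0.516) = 0.516
Q ⊕ ((P ⊕ P) ⊕ P) = min(1, 0.280 + 0.516) = min(1, 0.796) = 0.796
(~((Q ⊕ (P ⊕ P)) → ~P) → P) ⊕ (Q ⊕ ((P ⊕ P) ⊕ P)) = min(1, 1.000 + 0.796) = min(1, 1.796) = 1.000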